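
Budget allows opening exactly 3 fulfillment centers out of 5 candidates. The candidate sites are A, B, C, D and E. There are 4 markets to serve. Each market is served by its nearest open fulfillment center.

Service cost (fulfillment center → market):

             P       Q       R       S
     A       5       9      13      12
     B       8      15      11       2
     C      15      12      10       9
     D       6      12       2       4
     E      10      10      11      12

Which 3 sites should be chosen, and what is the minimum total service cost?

Choose A, B and D; total service cost 18.

With exactly 3 open, each market uses its cheapest among the chosen.
{A, B, D}: P→A 5, Q→A 9, R→D 2, S→B 2. Service cost 18.
{A, C, D}: service cost 20
{A, D, E}: service cost 20
Among all 10 size-3 choices, {A, B, D} is lowest.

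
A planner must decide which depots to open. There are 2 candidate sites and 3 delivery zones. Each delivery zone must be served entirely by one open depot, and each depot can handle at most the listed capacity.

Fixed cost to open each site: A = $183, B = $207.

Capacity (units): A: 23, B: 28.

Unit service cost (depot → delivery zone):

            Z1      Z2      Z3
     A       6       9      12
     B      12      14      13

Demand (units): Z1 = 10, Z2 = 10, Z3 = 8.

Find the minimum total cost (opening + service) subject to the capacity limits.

Minimum total cost: 571

Open {B}: Z1→B 12·10=120, Z2→B 14·10=140, Z3→B 13·8=104.
Loads: B carries 28/28. Service 364; fixed 207; total 571.
Next best feasible plan costs 644.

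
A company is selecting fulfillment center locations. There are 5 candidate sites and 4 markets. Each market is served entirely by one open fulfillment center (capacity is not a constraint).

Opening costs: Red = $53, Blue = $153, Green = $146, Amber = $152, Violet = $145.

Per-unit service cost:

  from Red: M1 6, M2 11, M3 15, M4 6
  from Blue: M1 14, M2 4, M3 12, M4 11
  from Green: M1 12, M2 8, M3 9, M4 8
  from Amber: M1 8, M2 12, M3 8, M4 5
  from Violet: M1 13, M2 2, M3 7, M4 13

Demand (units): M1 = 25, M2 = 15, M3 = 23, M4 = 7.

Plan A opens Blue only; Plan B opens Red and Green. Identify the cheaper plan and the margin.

Plan B is cheaper by 198.

Plan A: {Blue}: M1→Blue 14·25=350, M2→Blue 4·15=60, M3→Blue 12·23=276, M4→Blue 11·7=77. Service 763; fixed 153; total 916.
Plan B: {Red, Green}: M1→Red 6·25=150, M2→Green 8·15=120, M3→Green 9·23=207, M4→Red 6·7=42. Service 519; fixed 199; total 718.
Difference: |916 − 718| = 198.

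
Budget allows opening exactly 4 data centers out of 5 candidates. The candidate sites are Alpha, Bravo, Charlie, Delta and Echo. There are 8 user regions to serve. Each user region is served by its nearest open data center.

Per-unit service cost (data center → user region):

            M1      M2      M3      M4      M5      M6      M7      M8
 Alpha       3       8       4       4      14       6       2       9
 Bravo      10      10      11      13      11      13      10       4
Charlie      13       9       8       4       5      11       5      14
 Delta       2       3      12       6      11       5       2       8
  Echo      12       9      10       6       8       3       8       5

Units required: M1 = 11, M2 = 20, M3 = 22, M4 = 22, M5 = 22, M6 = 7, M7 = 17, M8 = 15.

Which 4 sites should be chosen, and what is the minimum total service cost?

With exactly 4 open, each user region uses its cheapest among the chosen.
{Alpha, Bravo, Charlie, Delta}: M1→Delta 2·11=22, M2→Delta 3·20=60, M3→Alpha 4·22=88, M4→Alpha 4·22=88, M5→Charlie 5·22=110, M6→Delta 5·7=35, M7→Alpha 2·17=34, M8→Bravo 4·15=60. Service cost 497.
{Alpha, Charlie, Delta, Echo}: service cost 498
{Alpha, Bravo, Delta, Echo}: service cost 549
Among all 5 size-4 choices, {Alpha, Bravo, Charlie, Delta} is lowest.

Choose Alpha, Bravo, Charlie and Delta; total service cost 497.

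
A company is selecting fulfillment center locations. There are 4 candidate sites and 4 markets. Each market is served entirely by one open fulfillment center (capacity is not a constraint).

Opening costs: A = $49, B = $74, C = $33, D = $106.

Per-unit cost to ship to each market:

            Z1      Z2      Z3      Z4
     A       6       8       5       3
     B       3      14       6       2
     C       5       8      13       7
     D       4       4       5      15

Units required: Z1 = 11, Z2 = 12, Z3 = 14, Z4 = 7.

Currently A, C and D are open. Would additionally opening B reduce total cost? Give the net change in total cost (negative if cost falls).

No — net change +56 (cost rises by 56).

Current service cost with {A, C, D}: 183.
Adding B: each market re-picks its cheapest; new service cost 165, saving 18.
Extra fixed cost: 74. Net change = 74 − 18 = 56.
(Totals: 371 → 427.)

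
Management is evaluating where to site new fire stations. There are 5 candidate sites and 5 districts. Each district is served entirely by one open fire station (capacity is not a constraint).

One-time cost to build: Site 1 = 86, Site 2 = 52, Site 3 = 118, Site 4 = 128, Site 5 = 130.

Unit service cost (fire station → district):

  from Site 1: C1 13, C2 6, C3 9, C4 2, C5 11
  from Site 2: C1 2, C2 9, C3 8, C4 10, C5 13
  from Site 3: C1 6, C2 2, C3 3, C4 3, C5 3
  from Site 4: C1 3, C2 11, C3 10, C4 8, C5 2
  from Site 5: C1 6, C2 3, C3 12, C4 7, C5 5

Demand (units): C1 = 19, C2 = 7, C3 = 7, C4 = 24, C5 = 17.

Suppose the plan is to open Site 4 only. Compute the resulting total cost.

Total cost: 558

Each district is assigned to its cheapest site among the open ones.
{Site 4}: C1→Site 4 3·19=57, C2→Site 4 11·7=77, C3→Site 4 10·7=70, C4→Site 4 8·24=192, C5→Site 4 2·17=34. Service 430; fixed 128; total 558.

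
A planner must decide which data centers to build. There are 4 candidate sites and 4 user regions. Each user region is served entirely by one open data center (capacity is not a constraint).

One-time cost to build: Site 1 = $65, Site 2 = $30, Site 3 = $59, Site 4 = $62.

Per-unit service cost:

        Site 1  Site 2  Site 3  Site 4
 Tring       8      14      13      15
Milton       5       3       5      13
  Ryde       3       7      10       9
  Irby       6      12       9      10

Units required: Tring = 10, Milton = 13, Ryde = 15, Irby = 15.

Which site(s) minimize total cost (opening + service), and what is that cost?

For any fixed open set, each user region goes to its cheapest open site; total = fixed + service.
{Site 1}: Tring→Site 1 8·10=80, Milton→Site 1 5·13=65, Ryde→Site 1 3·15=45, Irby→Site 1 6·15=90. Service 280; fixed 65; total 345.
{Site 1, Site 2}: Tring→Site 1 8·10=80, Milton→Site 2 3·13=39, Ryde→Site 1 3·15=45, Irby→Site 1 6·15=90. Service 254; fixed 95; total 349.
{Site 1, Site 3}: service 280 + fixed 124 = 404
{Site 1, Site 2, Site 3, Site 4}: service 254 + fixed 216 = 470
No other subset beats 345.

Open Site 1 only; minimum total cost 345.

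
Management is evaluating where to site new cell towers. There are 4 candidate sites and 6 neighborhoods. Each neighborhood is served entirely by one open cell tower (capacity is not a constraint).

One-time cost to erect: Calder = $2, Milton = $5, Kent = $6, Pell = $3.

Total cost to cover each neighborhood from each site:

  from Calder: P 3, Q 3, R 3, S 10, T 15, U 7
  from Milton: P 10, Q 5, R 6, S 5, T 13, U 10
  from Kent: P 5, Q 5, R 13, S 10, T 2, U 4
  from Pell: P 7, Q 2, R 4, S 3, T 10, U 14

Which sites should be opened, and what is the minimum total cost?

Open Calder, Kent and Pell; minimum total cost 28.

For any fixed open set, each neighborhood goes to its cheapest open site; total = fixed + service.
{Calder, Kent, Pell}: P→Calder 3, Q→Pell 2, R→Calder 3, S→Pell 3, T→Kent 2, U→Kent 4. Service 17; fixed 11; total 28.
{Kent, Pell}: service 20 + fixed 9 = 29
{Calder, Milton, Kent}: P→Calder 3, Q→Calder 3, R→Calder 3, S→Milton 5, T→Kent 2, U→Kent 4. Service 20; fixed 13; total 33.
{Calder, Milton, Kent, Pell}: service 17 + fixed 16 = 33
(All 15 nonempty subsets were checked; Calder, Kent and Pell is lowest.)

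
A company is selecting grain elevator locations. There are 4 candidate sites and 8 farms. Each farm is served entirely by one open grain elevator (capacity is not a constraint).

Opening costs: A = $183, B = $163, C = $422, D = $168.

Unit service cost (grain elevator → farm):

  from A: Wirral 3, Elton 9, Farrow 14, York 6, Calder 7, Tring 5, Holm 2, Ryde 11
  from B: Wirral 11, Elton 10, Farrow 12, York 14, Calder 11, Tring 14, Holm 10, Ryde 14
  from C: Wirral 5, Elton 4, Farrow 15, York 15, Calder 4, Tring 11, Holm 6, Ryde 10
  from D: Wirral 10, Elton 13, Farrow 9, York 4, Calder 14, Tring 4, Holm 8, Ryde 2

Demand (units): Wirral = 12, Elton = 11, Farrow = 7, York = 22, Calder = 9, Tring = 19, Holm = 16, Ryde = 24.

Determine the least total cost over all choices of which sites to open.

For any fixed open set, each farm goes to its cheapest open site; total = fixed + service.
{A, D}: Wirral→A 3·12=36, Elton→A 9·11=99, Farrow→D 9·7=63, York→D 4·22=88, Calder→A 7·9=63, Tring→D 4·19=76, Holm→A 2·16=32, Ryde→D 2·24=48. Service 505; fixed 351; total 856.
{D}: Wirral→D 10·12=120, Elton→D 13·11=143, Farrow→D 9·7=63, York→D 4·22=88, Calder→D 14·9=126, Tring→D 4·19=76, Holm→D 8·16=128, Ryde→D 2·24=48. Service 792; fixed 168; total 960.
{A}: service 819 + fixed 183 = 1002
{A, B, C, D}: Wirral→A 3·12=36, Elton→C 4·11=44, Farrow→D 9·7=63, York→D 4·22=88, Calder→C 4·9=36, Tring→D 4·19=76, Holm→A 2·16=32, Ryde→D 2·24=48. Service 423; fixed 936; total 1359.
No other subset beats 856.

Minimum total cost: 856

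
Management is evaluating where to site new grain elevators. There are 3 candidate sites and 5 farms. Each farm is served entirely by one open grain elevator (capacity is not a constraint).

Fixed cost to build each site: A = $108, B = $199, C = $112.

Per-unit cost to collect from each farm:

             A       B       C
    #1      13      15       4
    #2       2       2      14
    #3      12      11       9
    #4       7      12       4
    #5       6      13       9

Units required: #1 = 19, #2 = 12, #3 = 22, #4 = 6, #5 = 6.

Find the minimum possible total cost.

Minimum total cost: 578

For any fixed open set, each farm goes to its cheapest open site; total = fixed + service.
{A, C}: #1→C 4·19=76, #2→A 2·12=24, #3→C 9·22=198, #4→C 4·6=24, #5→A 6·6=36. Service 358; fixed 220; total 578.
{C}: service 520 + fixed 112 = 632
{B, C}: #1→C 4·19=76, #2→B 2·12=24, #3→C 9·22=198, #4→C 4·6=24, #5→C 9·6=54. Service 376; fixed 311; total 687.
{A, B, C}: service 358 + fixed 419 = 777
No other subset beats 578.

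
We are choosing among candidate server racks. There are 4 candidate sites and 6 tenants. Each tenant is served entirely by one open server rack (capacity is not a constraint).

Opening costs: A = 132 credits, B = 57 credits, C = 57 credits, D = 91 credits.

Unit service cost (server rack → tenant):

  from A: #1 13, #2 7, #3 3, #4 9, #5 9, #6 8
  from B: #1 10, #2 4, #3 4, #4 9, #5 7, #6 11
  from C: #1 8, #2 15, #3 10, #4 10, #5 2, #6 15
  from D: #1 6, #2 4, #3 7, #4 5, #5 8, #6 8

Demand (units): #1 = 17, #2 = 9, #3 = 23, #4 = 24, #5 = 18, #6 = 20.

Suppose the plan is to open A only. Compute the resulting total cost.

Each tenant is assigned to its cheapest site among the open ones.
{A}: #1→A 13·17=221, #2→A 7·9=63, #3→A 3·23=69, #4→A 9·24=216, #5→A 9·18=162, #6→A 8·20=160. Service 891; fixed 132; total 1023.

Total cost: 1023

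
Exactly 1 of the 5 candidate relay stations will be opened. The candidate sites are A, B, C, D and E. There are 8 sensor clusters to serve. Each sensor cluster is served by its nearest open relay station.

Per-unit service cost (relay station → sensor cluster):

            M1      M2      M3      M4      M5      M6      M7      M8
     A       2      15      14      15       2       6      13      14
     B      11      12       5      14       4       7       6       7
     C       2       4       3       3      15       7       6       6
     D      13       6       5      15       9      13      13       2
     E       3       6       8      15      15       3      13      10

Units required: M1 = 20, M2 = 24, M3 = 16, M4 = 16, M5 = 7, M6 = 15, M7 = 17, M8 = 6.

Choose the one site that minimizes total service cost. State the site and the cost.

Choose C only; total service cost 580.

With exactly 1 open, each sensor cluster uses its cheapest among the chosen.
{C}: M1→C 2·20=40, M2→C 4·24=96, M3→C 3·16=48, M4→C 3·16=48, M5→C 15·7=105, M6→C 7·15=105, M7→C 6·17=102, M8→C 6·6=36. Service cost 580.
{E}: service cost 1003
{B}: service cost 1089
Among all 5 size-1 choices, {C} is lowest.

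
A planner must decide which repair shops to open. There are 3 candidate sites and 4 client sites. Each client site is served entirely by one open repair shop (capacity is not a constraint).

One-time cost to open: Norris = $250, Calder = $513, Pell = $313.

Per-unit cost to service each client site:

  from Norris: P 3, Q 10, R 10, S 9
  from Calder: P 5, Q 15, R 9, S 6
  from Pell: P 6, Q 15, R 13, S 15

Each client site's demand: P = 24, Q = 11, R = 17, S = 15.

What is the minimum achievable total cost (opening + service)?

For any fixed open set, each client site goes to its cheapest open site; total = fixed + service.
{Norris}: P→Norris 3·24=72, Q→Norris 10·11=110, R→Norris 10·17=170, S→Norris 9·15=135. Service 487; fixed 250; total 737.
{Calder}: service 528 + fixed 513 = 1041
{Norris, Pell}: P→Norris 3·24=72, Q→Norris 10·11=110, R→Norris 10·17=170, S→Norris 9·15=135. Service 487; fixed 563; total 1050.
{Norris, Calder, Pell}: service 425 + fixed 1076 = 1501
No other subset beats 737.

Minimum total cost: 737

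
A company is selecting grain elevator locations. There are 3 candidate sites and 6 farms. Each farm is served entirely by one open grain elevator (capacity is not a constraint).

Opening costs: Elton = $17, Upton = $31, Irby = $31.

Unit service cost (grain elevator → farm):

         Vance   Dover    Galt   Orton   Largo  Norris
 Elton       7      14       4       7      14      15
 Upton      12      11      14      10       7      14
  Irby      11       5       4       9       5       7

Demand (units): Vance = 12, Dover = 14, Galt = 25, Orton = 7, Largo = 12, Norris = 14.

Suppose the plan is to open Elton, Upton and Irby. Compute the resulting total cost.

Total cost: 540

Each farm is assigned to its cheapest site among the open ones.
{Elton, Upton, Irby}: Vance→Elton 7·12=84, Dover→Irby 5·14=70, Galt→Elton 4·25=100, Orton→Elton 7·7=49, Largo→Irby 5·12=60, Norris→Irby 7·14=98. Service 461; fixed 79; total 540.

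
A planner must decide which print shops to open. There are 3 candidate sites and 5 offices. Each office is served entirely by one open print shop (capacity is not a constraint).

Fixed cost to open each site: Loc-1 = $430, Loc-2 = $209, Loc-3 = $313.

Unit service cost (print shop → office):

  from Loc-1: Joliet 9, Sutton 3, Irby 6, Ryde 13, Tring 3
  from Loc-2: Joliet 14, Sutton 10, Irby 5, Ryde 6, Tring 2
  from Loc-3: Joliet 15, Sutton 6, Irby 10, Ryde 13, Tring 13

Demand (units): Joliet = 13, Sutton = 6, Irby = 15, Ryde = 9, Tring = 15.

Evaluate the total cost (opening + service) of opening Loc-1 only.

Each office is assigned to its cheapest site among the open ones.
{Loc-1}: Joliet→Loc-1 9·13=117, Sutton→Loc-1 3·6=18, Irby→Loc-1 6·15=90, Ryde→Loc-1 13·9=117, Tring→Loc-1 3·15=45. Service 387; fixed 430; total 817.

Total cost: 817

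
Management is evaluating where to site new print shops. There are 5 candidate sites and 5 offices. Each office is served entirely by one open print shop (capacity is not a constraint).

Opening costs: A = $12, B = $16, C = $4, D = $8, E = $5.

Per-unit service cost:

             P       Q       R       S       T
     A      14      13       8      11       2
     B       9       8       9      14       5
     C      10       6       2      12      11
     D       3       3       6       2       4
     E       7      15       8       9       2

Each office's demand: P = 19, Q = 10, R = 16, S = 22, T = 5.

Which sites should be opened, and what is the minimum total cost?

For any fixed open set, each office goes to its cheapest open site; total = fixed + service.
{C, D, E}: P→D 3·19=57, Q→D 3·10=30, R→C 2·16=32, S→D 2·22=44, T→E 2·5=10. Service 173; fixed 17; total 190.
{C, D}: P→D 3·19=57, Q→D 3·10=30, R→C 2·16=32, S→D 2·22=44, T→D 4·5=20. Service 183; fixed 12; total 195.
{A, C, D}: P→D 3·19=57, Q→D 3·10=30, R→C 2·16=32, S→D 2·22=44, T→A 2·5=10. Service 173; fixed 24; total 197.
{A, B, C, D, E}: service 173 + fixed 45 = 218
No other subset beats 190.

Open C, D and E; minimum total cost 190.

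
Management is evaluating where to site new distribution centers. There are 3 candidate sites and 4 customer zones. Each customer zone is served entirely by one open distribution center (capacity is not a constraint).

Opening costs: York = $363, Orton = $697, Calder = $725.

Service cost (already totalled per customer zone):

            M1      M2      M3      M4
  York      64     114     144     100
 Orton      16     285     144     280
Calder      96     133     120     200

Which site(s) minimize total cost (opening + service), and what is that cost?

Open York only; minimum total cost 785.

For any fixed open set, each customer zone goes to its cheapest open site; total = fixed + service.
{York}: M1→York 64, M2→York 114, M3→York 144, M4→York 100. Service 422; fixed 363; total 785.
{Calder}: M1→Calder 96, M2→Calder 133, M3→Calder 120, M4→Calder 200. Service 549; fixed 725; total 1274.
{Orton}: service 725 + fixed 697 = 1422
{York, Orton, Calder}: service 350 + fixed 1785 = 2135
No other subset beats 785.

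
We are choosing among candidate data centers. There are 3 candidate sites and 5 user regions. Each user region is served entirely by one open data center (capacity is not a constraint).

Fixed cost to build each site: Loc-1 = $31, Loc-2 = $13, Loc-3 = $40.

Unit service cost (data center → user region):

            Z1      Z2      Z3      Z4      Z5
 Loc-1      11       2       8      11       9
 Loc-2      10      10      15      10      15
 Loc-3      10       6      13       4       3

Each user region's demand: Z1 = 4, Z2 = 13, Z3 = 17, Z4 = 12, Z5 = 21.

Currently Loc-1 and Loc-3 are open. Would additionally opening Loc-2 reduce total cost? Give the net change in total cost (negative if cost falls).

Current service cost with {Loc-1, Loc-3}: 313.
Adding Loc-2: each user region re-picks its cheapest; new service cost 313, saving 0.
Extra fixed cost: 13. Net change = 13 − 0 = 13.
(Totals: 384 → 397.)

No — net change +13 (cost rises by 13).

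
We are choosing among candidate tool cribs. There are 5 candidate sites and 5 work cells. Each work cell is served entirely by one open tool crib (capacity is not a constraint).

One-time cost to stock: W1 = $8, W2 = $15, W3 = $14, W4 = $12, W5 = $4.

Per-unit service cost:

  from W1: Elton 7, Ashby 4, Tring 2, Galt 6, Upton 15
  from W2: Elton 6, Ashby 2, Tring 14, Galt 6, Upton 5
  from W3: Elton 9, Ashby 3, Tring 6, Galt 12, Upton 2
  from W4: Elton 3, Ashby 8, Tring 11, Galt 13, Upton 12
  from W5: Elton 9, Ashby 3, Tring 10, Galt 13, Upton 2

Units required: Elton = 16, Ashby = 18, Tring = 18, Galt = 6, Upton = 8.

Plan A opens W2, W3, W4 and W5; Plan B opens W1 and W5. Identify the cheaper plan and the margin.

Plan A: {W2, W3, W4, W5}: Elton→W4 3·16=48, Ashby→W2 2·18=36, Tring→W3 6·18=108, Galt→W2 6·6=36, Upton→W3 2·8=16. Service 244; fixed 45; total 289.
Plan B: {W1, W5}: Elton→W1 7·16=112, Ashby→W5 3·18=54, Tring→W1 2·18=36, Galt→W1 6·6=36, Upton→W5 2·8=16. Service 254; fixed 12; total 266.
Difference: |289 − 266| = 23.

Plan B is cheaper by 23.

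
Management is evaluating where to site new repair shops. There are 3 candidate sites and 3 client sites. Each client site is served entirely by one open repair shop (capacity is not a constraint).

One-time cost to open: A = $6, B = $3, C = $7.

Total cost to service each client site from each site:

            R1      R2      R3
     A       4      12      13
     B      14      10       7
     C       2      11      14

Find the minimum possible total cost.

Minimum total cost: 29

For any fixed open set, each client site goes to its cheapest open site; total = fixed + service.
{B, C}: R1→C 2, R2→B 10, R3→B 7. Service 19; fixed 10; total 29.
{A, B}: R1→A 4, R2→B 10, R3→B 7. Service 21; fixed 9; total 30.
{B}: service 31 + fixed 3 = 34
{A, B, C}: R1→C 2, R2→B 10, R3→B 7. Service 19; fixed 16; total 35.
No other subset beats 29.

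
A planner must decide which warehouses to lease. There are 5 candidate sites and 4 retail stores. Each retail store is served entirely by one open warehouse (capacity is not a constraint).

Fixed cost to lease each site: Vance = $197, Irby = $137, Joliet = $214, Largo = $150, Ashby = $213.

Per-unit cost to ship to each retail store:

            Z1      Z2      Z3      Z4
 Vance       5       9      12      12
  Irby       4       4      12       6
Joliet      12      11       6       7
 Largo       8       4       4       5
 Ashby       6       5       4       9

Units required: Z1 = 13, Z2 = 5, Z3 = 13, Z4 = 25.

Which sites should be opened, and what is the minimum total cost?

For any fixed open set, each retail store goes to its cheapest open site; total = fixed + service.
{Largo}: Z1→Largo 8·13=104, Z2→Largo 4·5=20, Z3→Largo 4·13=52, Z4→Largo 5·25=125. Service 301; fixed 150; total 451.
{Irby}: service 378 + fixed 137 = 515
{Irby, Largo}: service 249 + fixed 287 = 536
{Vance, Irby, Joliet, Largo, Ashby}: Z1→Irby 4·13=52, Z2→Irby 4·5=20, Z3→Largo 4·13=52, Z4→Largo 5·25=125. Service 249; fixed 911; total 1160.
No other subset beats 451.

Open Largo only; minimum total cost 451.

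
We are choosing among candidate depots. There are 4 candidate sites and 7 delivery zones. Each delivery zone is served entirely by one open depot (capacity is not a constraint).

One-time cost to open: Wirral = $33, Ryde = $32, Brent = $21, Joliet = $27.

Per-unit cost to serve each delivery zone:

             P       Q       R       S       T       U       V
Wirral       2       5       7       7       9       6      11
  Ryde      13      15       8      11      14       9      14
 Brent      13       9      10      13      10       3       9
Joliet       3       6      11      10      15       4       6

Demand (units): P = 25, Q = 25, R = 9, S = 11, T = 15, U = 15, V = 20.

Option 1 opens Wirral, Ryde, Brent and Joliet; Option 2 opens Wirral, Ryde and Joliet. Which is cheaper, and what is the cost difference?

Option 1: {Wirral, Ryde, Brent, Joliet}: P→Wirral 2·25=50, Q→Wirral 5·25=125, R→Wirral 7·9=63, S→Wirral 7·11=77, T→Wirral 9·15=135, U→Brent 3·15=45, V→Joliet 6·20=120. Service 615; fixed 113; total 728.
Option 2: {Wirral, Ryde, Joliet}: P→Wirral 2·25=50, Q→Wirral 5·25=125, R→Wirral 7·9=63, S→Wirral 7·11=77, T→Wirral 9·15=135, U→Joliet 4·15=60, V→Joliet 6·20=120. Service 630; fixed 92; total 722.
Difference: |728 − 722| = 6.

Option 2 is cheaper by 6.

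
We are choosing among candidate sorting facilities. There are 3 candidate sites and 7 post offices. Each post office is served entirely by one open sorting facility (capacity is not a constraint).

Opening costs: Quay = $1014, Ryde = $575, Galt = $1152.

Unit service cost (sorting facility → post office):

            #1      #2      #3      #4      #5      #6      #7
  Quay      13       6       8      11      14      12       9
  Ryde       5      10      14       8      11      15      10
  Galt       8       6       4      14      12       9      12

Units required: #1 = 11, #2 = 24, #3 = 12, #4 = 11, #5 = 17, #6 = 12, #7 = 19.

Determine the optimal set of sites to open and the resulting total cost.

Open Ryde only; minimum total cost 1683.

For any fixed open set, each post office goes to its cheapest open site; total = fixed + service.
{Ryde}: #1→Ryde 5·11=55, #2→Ryde 10·24=240, #3→Ryde 14·12=168, #4→Ryde 8·11=88, #5→Ryde 11·17=187, #6→Ryde 15·12=180, #7→Ryde 10·19=190. Service 1108; fixed 575; total 1683.
{Quay}: #1→Quay 13·11=143, #2→Quay 6·24=144, #3→Quay 8·12=96, #4→Quay 11·11=121, #5→Quay 14·17=238, #6→Quay 12·12=144, #7→Quay 9·19=171. Service 1057; fixed 1014; total 2071.
{Galt}: service 974 + fixed 1152 = 2126
{Quay, Ryde, Galt}: #1→Ryde 5·11=55, #2→Quay 6·24=144, #3→Galt 4·12=48, #4→Ryde 8·11=88, #5→Ryde 11·17=187, #6→Galt 9·12=108, #7→Quay 9·19=171. Service 801; fixed 2741; total 3542.
(All 7 nonempty subsets were checked; Ryde only is lowest.)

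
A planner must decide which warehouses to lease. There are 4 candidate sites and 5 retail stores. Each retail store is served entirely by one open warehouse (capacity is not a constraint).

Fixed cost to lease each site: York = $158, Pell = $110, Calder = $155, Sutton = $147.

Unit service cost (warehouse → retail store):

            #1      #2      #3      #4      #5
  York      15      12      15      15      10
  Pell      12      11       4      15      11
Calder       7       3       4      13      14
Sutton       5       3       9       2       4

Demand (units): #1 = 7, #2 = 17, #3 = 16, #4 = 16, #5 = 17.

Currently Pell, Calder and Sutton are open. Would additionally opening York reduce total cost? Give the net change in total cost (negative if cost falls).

Current service cost with {Pell, Calder, Sutton}: 250.
Adding York: each retail store re-picks its cheapest; new service cost 250, saving 0.
Extra fixed cost: 158. Net change = 158 − 0 = 158.
(Totals: 662 → 820.)

No — net change +158 (cost rises by 158).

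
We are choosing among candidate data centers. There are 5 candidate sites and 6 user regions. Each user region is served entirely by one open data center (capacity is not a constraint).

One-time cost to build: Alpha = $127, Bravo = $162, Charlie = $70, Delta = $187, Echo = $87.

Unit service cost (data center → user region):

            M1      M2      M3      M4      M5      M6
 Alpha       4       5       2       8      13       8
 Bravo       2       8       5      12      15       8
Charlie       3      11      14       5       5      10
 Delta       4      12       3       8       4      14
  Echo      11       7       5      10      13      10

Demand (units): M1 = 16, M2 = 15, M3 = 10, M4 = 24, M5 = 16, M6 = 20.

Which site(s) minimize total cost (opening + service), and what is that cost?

For any fixed open set, each user region goes to its cheapest open site; total = fixed + service.
{Alpha, Charlie}: M1→Charlie 3·16=48, M2→Alpha 5·15=75, M3→Alpha 2·10=20, M4→Charlie 5·24=120, M5→Charlie 5·16=80, M6→Alpha 8·20=160. Service 503; fixed 197; total 700.
{Charlie, Echo}: service 603 + fixed 157 = 760
{Alpha, Charlie, Echo}: service 503 + fixed 284 = 787
{Alpha, Bravo, Charlie, Delta, Echo}: service 471 + fixed 633 = 1104
No other subset beats 700.

Open Alpha and Charlie; minimum total cost 700.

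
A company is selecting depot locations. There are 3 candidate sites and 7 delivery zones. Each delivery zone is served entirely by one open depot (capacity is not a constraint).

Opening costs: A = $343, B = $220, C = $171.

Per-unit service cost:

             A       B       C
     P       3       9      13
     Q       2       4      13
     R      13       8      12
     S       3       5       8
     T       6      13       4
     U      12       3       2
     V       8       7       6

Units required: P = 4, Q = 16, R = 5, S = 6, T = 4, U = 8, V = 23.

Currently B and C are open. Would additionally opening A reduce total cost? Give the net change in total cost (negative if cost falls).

No — net change +275 (cost rises by 275).

Current service cost with {B, C}: 340.
Adding A: each delivery zone re-picks its cheapest; new service cost 272, saving 68.
Extra fixed cost: 343. Net change = 343 − 68 = 275.
(Totals: 731 → 1006.)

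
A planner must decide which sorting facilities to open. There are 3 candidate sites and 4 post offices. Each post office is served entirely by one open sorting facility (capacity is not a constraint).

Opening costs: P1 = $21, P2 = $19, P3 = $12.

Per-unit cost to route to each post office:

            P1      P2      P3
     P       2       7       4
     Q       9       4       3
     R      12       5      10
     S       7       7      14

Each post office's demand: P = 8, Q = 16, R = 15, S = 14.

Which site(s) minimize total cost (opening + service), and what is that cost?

For any fixed open set, each post office goes to its cheapest open site; total = fixed + service.
{P2, P3}: P→P3 4·8=32, Q→P3 3·16=48, R→P2 5·15=75, S→P2 7·14=98. Service 253; fixed 31; total 284.
{P1, P2, P3}: service 237 + fixed 52 = 289
{P1, P2}: service 253 + fixed 40 = 293
{P3}: service 426 + fixed 12 = 438
No other subset beats 284.

Open P2 and P3; minimum total cost 284.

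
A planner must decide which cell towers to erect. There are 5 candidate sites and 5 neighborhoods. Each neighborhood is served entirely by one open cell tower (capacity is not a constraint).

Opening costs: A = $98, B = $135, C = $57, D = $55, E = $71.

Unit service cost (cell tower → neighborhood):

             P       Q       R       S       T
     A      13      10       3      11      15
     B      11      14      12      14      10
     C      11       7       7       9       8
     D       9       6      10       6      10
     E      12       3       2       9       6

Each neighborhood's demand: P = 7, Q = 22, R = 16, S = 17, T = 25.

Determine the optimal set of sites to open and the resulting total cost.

Open D and E; minimum total cost 539.

For any fixed open set, each neighborhood goes to its cheapest open site; total = fixed + service.
{D, E}: P→D 9·7=63, Q→E 3·22=66, R→E 2·16=32, S→D 6·17=102, T→E 6·25=150. Service 413; fixed 126; total 539.
{E}: service 485 + fixed 71 = 556
{C, D, E}: service 413 + fixed 183 = 596
{A, B, C, D, E}: service 413 + fixed 416 = 829
No other subset beats 539.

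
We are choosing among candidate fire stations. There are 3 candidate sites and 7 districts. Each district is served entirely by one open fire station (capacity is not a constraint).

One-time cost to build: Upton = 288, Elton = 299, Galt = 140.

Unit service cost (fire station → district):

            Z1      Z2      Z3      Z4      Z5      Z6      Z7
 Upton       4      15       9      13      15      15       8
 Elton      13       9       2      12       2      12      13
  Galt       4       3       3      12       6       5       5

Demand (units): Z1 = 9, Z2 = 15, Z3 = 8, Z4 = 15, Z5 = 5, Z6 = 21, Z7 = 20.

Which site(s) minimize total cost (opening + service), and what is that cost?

For any fixed open set, each district goes to its cheapest open site; total = fixed + service.
{Galt}: Z1→Galt 4·9=36, Z2→Galt 3·15=45, Z3→Galt 3·8=24, Z4→Galt 12·15=180, Z5→Galt 6·5=30, Z6→Galt 5·21=105, Z7→Galt 5·20=100. Service 520; fixed 140; total 660.
{Elton, Galt}: service 492 + fixed 439 = 931
{Upton, Galt}: service 520 + fixed 428 = 948
{Upton, Elton, Galt}: Z1→Upton 4·9=36, Z2→Galt 3·15=45, Z3→Elton 2·8=16, Z4→Elton 12·15=180, Z5→Elton 2·5=10, Z6→Galt 5·21=105, Z7→Galt 5·20=100. Service 492; fixed 727; total 1219.
No other subset beats 660.

Open Galt only; minimum total cost 660.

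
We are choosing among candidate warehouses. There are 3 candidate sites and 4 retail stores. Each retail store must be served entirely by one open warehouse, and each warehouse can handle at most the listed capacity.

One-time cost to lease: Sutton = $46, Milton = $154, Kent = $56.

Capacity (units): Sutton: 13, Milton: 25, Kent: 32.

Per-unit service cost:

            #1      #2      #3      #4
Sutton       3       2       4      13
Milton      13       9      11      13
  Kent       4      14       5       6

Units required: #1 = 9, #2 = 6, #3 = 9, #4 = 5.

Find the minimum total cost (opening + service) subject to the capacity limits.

Minimum total cost: 225

Open {Sutton, Kent}: #1→Kent 4·9=36, #2→Sutton 2·6=12, #3→Kent 5·9=45, #4→Kent 6·5=30.
Loads: Sutton carries 6/13, Kent carries 23/32. Service 123; fixed 102; total 225.
Next best feasible plan costs 251.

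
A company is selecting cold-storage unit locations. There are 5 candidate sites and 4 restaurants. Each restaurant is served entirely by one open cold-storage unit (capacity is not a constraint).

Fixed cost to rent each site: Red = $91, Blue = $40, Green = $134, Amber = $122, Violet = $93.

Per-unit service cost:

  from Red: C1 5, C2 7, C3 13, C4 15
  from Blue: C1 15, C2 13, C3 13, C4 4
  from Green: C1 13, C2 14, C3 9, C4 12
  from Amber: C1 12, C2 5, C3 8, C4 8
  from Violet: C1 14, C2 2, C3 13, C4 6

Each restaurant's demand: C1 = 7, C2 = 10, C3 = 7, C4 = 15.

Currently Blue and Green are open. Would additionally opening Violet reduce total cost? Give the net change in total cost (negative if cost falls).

Yes — net change −17 (cost falls by 17).

Current service cost with {Blue, Green}: 344.
Adding Violet: each restaurant re-picks its cheapest; new service cost 234, saving 110.
Extra fixed cost: 93. Net change = 93 − 110 = -17.
(Totals: 518 → 501.)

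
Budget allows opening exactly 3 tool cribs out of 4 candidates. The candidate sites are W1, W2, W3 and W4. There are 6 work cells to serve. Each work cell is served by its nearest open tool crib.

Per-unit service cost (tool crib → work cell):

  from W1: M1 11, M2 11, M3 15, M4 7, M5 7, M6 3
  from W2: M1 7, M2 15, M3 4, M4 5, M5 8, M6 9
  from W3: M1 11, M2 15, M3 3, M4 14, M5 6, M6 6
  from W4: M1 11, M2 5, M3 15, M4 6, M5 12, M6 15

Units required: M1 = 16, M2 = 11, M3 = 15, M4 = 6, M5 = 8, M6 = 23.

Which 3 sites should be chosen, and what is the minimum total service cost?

Choose W1, W2 and W4; total service cost 382.

With exactly 3 open, each work cell uses its cheapest among the chosen.
{W1, W2, W4}: M1→W2 7·16=112, M2→W4 5·11=55, M3→W2 4·15=60, M4→W2 5·6=30, M5→W1 7·8=56, M6→W1 3·23=69. Service cost 382.
{W1, W2, W3}: service cost 425
{W2, W3, W4}: service cost 428
Among all 4 size-3 choices, {W1, W2, W4} is lowest.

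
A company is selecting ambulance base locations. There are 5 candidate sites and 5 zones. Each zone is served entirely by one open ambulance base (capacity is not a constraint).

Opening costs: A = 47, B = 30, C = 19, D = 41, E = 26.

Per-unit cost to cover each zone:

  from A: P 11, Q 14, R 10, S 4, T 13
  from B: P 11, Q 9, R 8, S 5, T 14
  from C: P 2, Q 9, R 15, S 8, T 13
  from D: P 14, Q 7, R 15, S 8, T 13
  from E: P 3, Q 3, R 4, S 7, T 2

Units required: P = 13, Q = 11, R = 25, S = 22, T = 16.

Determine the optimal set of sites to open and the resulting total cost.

Open A and E; minimum total cost 365.

For any fixed open set, each zone goes to its cheapest open site; total = fixed + service.
{A, E}: P→E 3·13=39, Q→E 3·11=33, R→E 4·25=100, S→A 4·22=88, T→E 2·16=32. Service 292; fixed 73; total 365.
{B, E}: P→E 3·13=39, Q→E 3·11=33, R→E 4·25=100, S→B 5·22=110, T→E 2·16=32. Service 314; fixed 56; total 370.
{A, C, E}: P→C 2·13=26, Q→E 3·11=33, R→E 4·25=100, S→A 4·22=88, T→E 2·16=32. Service 279; fixed 92; total 371.
{A, B, C, D, E}: P→C 2·13=26, Q→E 3·11=33, R→E 4·25=100, S→A 4·22=88, T→E 2·16=32. Service 279; fixed 163; total 442.
No other subset beats 365.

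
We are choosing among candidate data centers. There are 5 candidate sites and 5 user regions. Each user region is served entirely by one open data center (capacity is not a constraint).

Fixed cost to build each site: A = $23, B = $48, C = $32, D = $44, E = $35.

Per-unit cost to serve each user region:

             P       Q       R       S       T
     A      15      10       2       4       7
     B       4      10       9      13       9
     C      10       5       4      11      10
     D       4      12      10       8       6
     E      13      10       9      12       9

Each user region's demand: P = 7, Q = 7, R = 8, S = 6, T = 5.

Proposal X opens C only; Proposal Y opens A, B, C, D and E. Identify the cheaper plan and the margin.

Proposal X: {C}: P→C 10·7=70, Q→C 5·7=35, R→C 4·8=32, S→C 11·6=66, T→C 10·5=50. Service 253; fixed 32; total 285.
Proposal Y: {A, B, C, D, E}: P→B 4·7=28, Q→C 5·7=35, R→A 2·8=16, S→A 4·6=24, T→D 6·5=30. Service 133; fixed 182; total 315.
Difference: |285 − 315| = 30.

Proposal X is cheaper by 30.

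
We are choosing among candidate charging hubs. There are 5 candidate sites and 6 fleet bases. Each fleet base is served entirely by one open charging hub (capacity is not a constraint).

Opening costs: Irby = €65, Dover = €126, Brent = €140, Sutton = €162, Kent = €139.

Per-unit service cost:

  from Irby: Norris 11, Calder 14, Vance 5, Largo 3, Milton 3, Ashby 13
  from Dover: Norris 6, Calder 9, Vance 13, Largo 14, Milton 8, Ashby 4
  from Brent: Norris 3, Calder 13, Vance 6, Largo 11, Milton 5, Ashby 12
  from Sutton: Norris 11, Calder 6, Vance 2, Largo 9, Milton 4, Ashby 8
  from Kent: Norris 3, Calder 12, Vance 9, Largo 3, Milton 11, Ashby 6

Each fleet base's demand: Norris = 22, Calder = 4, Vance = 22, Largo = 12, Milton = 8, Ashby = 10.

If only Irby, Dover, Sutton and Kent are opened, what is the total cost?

Total cost: 726

Each fleet base is assigned to its cheapest site among the open ones.
{Irby, Dover, Sutton, Kent}: Norris→Kent 3·22=66, Calder→Sutton 6·4=24, Vance→Sutton 2·22=44, Largo→Irby 3·12=36, Milton→Irby 3·8=24, Ashby→Dover 4·10=40. Service 234; fixed 492; total 726.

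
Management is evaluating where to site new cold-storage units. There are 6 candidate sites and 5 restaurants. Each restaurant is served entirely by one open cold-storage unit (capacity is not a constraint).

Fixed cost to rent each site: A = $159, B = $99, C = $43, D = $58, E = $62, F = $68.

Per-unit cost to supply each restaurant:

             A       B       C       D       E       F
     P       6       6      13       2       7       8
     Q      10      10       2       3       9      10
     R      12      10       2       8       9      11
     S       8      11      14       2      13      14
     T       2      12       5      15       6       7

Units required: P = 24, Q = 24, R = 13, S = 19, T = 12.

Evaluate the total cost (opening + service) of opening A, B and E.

Each restaurant is assigned to its cheapest site among the open ones.
{A, B, E}: P→A 6·24=144, Q→E 9·24=216, R→E 9·13=117, S→A 8·19=152, T→A 2·12=24. Service 653; fixed 320; total 973.

Total cost: 973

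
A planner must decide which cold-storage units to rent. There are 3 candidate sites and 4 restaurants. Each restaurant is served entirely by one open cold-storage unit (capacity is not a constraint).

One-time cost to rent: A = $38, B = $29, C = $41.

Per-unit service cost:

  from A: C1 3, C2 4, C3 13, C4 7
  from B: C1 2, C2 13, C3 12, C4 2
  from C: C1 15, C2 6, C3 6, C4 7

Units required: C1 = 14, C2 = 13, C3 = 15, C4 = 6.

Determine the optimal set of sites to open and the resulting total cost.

Open B and C; minimum total cost 278.

For any fixed open set, each restaurant goes to its cheapest open site; total = fixed + service.
{B, C}: C1→B 2·14=28, C2→C 6·13=78, C3→C 6·15=90, C4→B 2·6=12. Service 208; fixed 70; total 278.
{A, B, C}: service 182 + fixed 108 = 290
{A, C}: service 226 + fixed 79 = 305
{B}: C1→B 2·14=28, C2→B 13·13=169, C3→B 12·15=180, C4→B 2·6=12. Service 389; fixed 29; total 418.
No other subset beats 278.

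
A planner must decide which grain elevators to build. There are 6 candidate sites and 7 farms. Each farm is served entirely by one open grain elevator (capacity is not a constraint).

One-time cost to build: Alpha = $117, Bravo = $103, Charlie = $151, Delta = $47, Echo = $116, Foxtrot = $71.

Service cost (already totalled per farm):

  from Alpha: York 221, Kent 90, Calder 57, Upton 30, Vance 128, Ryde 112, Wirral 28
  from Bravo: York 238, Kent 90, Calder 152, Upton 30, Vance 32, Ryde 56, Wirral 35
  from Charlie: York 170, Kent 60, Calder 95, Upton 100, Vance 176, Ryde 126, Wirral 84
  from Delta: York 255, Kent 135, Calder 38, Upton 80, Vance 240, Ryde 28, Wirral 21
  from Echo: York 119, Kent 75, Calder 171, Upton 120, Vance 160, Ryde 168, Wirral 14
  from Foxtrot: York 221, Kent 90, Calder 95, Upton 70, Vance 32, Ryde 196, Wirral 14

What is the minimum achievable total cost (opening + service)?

Minimum total cost: 602

For any fixed open set, each farm goes to its cheapest open site; total = fixed + service.
{Bravo, Delta, Echo}: York→Echo 119, Kent→Echo 75, Calder→Delta 38, Upton→Bravo 30, Vance→Bravo 32, Ryde→Delta 28, Wirral→Echo 14. Service 336; fixed 266; total 602.
{Delta, Echo, Foxtrot}: service 376 + fixed 234 = 610
{Delta, Foxtrot}: service 493 + fixed 118 = 611
{Alpha, Bravo, Charlie, Delta, Echo, Foxtrot}: service 321 + fixed 605 = 926
No other subset beats 602.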